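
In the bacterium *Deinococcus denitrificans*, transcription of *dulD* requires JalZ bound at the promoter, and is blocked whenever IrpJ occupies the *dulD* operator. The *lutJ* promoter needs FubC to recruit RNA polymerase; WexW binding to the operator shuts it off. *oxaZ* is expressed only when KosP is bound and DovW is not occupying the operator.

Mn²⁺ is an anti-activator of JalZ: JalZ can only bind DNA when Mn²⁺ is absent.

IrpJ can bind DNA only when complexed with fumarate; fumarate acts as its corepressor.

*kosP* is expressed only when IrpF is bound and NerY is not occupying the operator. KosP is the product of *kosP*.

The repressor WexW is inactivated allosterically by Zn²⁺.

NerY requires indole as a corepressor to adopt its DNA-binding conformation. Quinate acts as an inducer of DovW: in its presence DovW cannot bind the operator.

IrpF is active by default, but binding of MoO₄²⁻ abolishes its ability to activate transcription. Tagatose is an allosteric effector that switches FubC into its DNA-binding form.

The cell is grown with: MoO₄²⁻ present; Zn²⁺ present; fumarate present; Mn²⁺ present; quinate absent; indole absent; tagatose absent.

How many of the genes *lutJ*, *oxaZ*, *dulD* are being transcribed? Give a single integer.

0

Zn²⁺ is present, so WexW is inactive.
Tagatose is absent, so FubC is inactive.
Required activator FubC is absent, so *lutJ* is not transcribed.
→ *lutJ* is OFF.
Quinate is absent, so DovW is active.
MoO₄²⁻ is present, so IrpF is inactive.
Indole is absent, so NerY is inactive.
Required activator IrpF is absent, so *kosP* is not transcribed.
So KosP is not produced.
With repressor DovW bound, *oxaZ* is not transcribed.
→ *oxaZ* is OFF.
Mn²⁺ is present, so JalZ is inactive.
Fumarate is present, so IrpJ is active.
With repressor IrpJ bound, *dulD* is not transcribed.
→ *dulD* is OFF.
0 of the 3 genes are transcribed.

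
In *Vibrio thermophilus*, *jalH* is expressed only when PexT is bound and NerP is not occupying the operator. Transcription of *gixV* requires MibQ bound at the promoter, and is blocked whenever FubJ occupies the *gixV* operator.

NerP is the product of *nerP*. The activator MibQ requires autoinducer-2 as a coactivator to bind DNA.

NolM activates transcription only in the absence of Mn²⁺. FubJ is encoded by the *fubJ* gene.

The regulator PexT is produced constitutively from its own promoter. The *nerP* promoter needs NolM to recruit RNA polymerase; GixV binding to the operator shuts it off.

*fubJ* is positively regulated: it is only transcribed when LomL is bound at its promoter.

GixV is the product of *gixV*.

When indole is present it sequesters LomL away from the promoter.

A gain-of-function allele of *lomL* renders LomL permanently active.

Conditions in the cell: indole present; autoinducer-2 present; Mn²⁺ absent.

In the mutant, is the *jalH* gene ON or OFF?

OFF

PexT is produced constitutively and is active.
Autoinducer-2 is present, so MibQ is active.
LomL is constitutively active in this strain.
No repressor is bound and LomL is active, so *fubJ* is transcribed.
So FubJ is produced and active.
With repressor FubJ bound, *gixV* is not transcribed.
So GixV is not produced.
Mn²⁺ is absent, so NolM is active.
No repressor is bound and NolM is active, so *nerP* is transcribed.
So NerP is produced and active.
With repressor NerP bound, *jalH* is not transcribed.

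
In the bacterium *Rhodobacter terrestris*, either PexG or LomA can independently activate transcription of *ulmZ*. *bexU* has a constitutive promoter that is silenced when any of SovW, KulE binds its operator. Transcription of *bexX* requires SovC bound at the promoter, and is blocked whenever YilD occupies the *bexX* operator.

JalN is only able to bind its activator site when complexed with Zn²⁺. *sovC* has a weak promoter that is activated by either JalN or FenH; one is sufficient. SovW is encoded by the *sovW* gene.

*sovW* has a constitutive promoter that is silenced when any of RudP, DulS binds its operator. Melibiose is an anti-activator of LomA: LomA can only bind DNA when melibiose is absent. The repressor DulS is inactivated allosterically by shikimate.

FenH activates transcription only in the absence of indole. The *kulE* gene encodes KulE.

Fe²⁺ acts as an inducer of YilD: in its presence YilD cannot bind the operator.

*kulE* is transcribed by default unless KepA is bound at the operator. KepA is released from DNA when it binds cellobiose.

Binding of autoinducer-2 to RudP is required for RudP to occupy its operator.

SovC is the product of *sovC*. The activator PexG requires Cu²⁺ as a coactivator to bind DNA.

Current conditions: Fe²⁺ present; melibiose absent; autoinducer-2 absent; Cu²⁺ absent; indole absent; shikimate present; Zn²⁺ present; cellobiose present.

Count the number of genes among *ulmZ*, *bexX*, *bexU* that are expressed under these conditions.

2

Cu²⁺ is absent, so PexG is inactive.
Melibiose is absent, so LomA is active.
Activator LomA is present, so *ulmZ* is transcribed.
→ *ulmZ* is ON.
Fe²⁺ is present, so YilD is inactive.
Zn²⁺ is present, so JalN is active.
Indole is absent, so FenH is active.
Activator JalN is present, so *sovC* is transcribed.
So SovC is produced and active.
No repressor is bound and SovC is active, so *bexX* is transcribed.
→ *bexX* is ON.
Autoinducer-2 is absent, so RudP is inactive.
Shikimate is present, so DulS is inactive.
With no repressor bound, *sovW* is transcribed.
So SovW is produced and active.
Cellobiose is present, so KepA is inactive.
With no repressor bound, *kulE* is transcribed.
So KulE is produced and active.
With repressor SovW bound, *bexU* is not transcribed.
→ *bexU* is OFF.
2 of the 3 genes are transcribed.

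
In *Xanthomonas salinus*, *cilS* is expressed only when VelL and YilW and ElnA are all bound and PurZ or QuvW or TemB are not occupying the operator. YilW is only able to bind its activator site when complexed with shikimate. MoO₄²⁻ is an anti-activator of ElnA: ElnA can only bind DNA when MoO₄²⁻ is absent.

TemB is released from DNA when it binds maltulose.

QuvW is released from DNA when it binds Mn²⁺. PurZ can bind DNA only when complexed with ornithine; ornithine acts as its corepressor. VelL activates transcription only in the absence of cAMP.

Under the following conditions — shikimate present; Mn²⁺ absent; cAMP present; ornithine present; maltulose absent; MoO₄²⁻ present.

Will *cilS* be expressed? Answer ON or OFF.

Ornithine is present, so PurZ is active.
Mn²⁺ is absent, so QuvW is active.
Maltulose is absent, so TemB is active.
cAMP is present, so VelL is inactive.
Shikimate is present, so YilW is active.
MoO₄²⁻ is present, so ElnA is inactive.
With repressor PurZ bound, *cilS* is not transcribed.

OFF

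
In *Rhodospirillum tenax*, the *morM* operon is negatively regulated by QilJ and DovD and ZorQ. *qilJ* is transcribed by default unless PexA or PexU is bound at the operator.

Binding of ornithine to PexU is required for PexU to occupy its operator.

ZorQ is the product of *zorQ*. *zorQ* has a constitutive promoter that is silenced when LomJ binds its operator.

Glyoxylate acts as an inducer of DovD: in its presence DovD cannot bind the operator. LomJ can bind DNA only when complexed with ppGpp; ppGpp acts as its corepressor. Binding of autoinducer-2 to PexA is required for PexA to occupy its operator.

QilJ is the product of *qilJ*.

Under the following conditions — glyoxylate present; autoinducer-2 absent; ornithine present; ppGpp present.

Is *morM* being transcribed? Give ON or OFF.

ON

Autoinducer-2 is absent, so PexA is inactive.
Ornithine is present, so PexU is active.
With repressor PexU bound, *qilJ* is not transcribed.
So QilJ is not produced.
Glyoxylate is present, so DovD is inactive.
ppGpp is present, so LomJ is active.
With repressor LomJ bound, *zorQ* is not transcribed.
So ZorQ is not produced.
With no repressor bound, *morM* is transcribed.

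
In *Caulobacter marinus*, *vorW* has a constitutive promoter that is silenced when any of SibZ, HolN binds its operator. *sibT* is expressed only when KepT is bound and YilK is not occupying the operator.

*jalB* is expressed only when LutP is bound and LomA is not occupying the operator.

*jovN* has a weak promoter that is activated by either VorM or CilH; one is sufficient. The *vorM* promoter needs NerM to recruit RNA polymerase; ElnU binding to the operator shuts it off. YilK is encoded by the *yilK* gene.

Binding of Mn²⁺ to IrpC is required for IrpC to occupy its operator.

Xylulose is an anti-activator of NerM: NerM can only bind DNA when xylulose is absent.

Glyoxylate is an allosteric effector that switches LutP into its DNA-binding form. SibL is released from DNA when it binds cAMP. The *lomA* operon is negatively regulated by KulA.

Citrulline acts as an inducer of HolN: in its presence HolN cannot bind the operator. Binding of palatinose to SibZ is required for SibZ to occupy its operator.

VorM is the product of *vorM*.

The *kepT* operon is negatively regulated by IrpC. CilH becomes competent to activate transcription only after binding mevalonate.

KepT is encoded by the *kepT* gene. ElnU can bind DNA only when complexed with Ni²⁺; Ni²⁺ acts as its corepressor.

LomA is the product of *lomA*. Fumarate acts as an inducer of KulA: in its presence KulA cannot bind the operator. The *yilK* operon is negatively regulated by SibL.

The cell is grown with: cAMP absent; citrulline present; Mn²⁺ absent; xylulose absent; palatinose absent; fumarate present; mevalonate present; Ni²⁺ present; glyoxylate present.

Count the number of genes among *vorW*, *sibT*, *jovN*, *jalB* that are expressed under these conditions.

3

Palatinose is absent, so SibZ is inactive.
Citrulline is present, so HolN is inactive.
With no repressor bound, *vorW* is transcribed.
→ *vorW* is ON.
Mn²⁺ is absent, so IrpC is inactive.
With no repressor bound, *kepT* is transcribed.
So KepT is produced and active.
cAMP is absent, so SibL is active.
With repressor SibL bound, *yilK* is not transcribed.
So YilK is not produced.
No repressor is bound and KepT is active, so *sibT* is transcribed.
→ *sibT* is ON.
Ni²⁺ is present, so ElnU is active.
Xylulose is absent, so NerM is active.
With repressor ElnU bound, *vorM* is not transcribed.
So VorM is not produced.
Mevalonate is present, so CilH is active.
Activator CilH is present, so *jovN* is transcribed.
→ *jovN* is ON.
Fumarate is present, so KulA is inactive.
With no repressor bound, *lomA* is transcribed.
So LomA is produced and active.
Glyoxylate is present, so LutP is active.
With repressor LomA bound, *jalB* is not transcribed.
→ *jalB* is OFF.
3 of the 4 genes are transcribed.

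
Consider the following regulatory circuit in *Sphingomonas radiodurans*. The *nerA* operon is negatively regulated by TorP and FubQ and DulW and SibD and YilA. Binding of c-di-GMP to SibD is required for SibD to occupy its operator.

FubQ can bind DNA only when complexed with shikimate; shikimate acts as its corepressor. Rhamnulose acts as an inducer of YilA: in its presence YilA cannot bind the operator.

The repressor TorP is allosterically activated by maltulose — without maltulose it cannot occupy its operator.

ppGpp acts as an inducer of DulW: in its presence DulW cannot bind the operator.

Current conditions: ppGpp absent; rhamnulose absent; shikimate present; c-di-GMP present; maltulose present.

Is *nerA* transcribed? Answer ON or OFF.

Maltulose is present, so TorP is active.
Shikimate is present, so FubQ is active.
ppGpp is absent, so DulW is active.
c-di-GMP is present, so SibD is active.
Rhamnulose is absent, so YilA is active.
With repressor TorP bound, *nerA* is not transcribed.

OFF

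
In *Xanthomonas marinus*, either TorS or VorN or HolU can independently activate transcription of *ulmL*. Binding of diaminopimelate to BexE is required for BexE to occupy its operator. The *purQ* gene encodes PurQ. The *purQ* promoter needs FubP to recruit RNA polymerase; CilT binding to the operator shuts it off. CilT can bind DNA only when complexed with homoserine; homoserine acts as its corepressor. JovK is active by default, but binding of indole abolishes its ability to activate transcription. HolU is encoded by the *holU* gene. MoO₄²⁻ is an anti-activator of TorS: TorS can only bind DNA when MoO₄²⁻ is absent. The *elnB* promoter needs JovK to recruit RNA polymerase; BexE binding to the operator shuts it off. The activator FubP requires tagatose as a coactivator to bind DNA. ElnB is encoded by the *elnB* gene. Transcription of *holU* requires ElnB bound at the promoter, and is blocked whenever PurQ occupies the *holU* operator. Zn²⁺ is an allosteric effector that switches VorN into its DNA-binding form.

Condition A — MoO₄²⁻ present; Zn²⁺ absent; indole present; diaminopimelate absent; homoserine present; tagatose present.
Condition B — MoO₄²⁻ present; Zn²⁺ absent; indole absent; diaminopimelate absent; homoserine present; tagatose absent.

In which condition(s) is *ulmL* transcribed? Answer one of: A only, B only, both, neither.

B only

Condition A:
MoO₄²⁻ is present, so TorS is inactive.
Zn²⁺ is absent, so VorN is inactive.
Indole is present, so JovK is inactive.
Diaminopimelate is absent, so BexE is inactive.
Required activator JovK is absent, so *elnB* is not transcribed.
So ElnB is not produced.
Homoserine is present, so CilT is active.
Tagatose is present, so FubP is active.
With repressor CilT bound, *purQ* is not transcribed.
So PurQ is not produced.
Required activator ElnB is absent, so *holU* is not transcribed.
So HolU is not produced.
No activator is available at the *ulmL* promoter, so *ulmL* is not transcribed.
→ *ulmL* is OFF in A.
Condition B:
MoO₄²⁻ is present, so TorS is inactive.
Zn²⁺ is absent, so VorN is inactive.
Indole is absent, so JovK is active.
Diaminopimelate is absent, so BexE is inactive.
No repressor is bound and JovK is active, so *elnB* is transcribed.
So ElnB is produced and active.
Homoserine is present, so CilT is active.
Tagatose is absent, so FubP is inactive.
With repressor CilT bound, *purQ* is not transcribed.
So PurQ is not produced.
No repressor is bound and ElnB is active, so *holU* is transcribed.
So HolU is produced and active.
Activator HolU is present, so *ulmL* is transcribed.
→ *ulmL* is ON in B.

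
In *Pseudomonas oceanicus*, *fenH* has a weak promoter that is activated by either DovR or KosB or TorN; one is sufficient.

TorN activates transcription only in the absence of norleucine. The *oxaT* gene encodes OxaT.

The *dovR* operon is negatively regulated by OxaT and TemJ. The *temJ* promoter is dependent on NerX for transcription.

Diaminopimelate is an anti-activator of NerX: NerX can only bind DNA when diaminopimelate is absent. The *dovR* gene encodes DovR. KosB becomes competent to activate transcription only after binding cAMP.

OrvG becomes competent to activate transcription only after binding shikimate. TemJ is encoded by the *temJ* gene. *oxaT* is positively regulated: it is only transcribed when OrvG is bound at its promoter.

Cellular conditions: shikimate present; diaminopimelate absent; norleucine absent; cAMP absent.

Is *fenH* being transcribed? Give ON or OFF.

ON

Shikimate is present, so OrvG is active.
No repressor is bound and OrvG is active, so *oxaT* is transcribed.
So OxaT is produced and active.
Diaminopimelate is absent, so NerX is active.
No repressor is bound and NerX is active, so *temJ* is transcribed.
So TemJ is produced and active.
With repressor OxaT bound, *dovR* is not transcribed.
So DovR is not produced.
cAMP is absent, so KosB is inactive.
Norleucine is absent, so TorN is active.
Activator TorN is present, so *fenH* is transcribed.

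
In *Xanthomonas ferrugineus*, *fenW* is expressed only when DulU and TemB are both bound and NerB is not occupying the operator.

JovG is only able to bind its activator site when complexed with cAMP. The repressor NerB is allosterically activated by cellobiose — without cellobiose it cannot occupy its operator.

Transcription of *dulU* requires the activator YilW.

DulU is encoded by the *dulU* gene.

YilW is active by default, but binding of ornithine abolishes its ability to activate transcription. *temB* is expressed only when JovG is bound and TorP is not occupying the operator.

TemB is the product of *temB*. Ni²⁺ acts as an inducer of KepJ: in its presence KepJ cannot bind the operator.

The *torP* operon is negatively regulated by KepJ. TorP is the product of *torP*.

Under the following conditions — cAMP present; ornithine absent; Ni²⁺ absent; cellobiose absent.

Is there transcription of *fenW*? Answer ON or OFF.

Cellobiose is absent, so NerB is inactive.
Ornithine is absent, so YilW is active.
No repressor is bound and YilW is active, so *dulU* is transcribed.
So DulU is produced and active.
Ni²⁺ is absent, so KepJ is active.
With repressor KepJ bound, *torP* is not transcribed.
So TorP is not produced.
cAMP is present, so JovG is active.
No repressor is bound and JovG is active, so *temB* is transcribed.
So TemB is produced and active.
No repressor is bound and DulU and TemB are active, so *fenW* is transcribed.

ON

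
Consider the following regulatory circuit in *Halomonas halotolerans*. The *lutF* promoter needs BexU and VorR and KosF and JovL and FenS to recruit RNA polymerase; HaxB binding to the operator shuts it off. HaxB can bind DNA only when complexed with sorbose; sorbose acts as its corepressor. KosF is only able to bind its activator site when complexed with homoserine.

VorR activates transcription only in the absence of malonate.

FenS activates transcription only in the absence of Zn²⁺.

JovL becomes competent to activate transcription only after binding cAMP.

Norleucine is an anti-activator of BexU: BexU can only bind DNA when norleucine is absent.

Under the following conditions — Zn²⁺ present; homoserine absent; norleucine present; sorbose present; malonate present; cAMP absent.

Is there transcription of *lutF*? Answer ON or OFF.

Norleucine is present, so BexU is inactive.
Malonate is present, so VorR is inactive.
Homoserine is absent, so KosF is inactive.
cAMP is absent, so JovL is inactive.
Zn²⁺ is present, so FenS is inactive.
Sorbose is present, so HaxB is active.
With repressor HaxB bound, *lutF* is not transcribed.

OFF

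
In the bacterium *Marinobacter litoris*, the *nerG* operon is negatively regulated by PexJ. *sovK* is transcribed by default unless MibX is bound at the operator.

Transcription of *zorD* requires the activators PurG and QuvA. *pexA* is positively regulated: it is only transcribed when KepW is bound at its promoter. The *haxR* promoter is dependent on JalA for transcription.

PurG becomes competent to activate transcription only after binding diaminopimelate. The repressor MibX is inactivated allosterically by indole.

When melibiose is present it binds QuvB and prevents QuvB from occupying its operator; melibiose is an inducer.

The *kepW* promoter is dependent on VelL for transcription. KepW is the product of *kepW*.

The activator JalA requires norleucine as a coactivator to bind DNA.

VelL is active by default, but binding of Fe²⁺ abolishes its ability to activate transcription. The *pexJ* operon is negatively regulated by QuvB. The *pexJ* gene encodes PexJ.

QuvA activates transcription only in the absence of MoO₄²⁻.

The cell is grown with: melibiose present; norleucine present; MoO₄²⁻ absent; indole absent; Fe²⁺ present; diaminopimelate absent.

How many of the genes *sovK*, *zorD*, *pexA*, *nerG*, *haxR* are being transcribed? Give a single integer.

Indole is absent, so MibX is active.
With repressor MibX bound, *sovK* is not transcribed.
→ *sovK* is OFF.
Diaminopimelate is absent, so PurG is inactive.
MoO₄²⁻ is absent, so QuvA is active.
Required activator PurG is absent, so *zorD* is not transcribed.
→ *zorD* is OFF.
Fe²⁺ is present, so VelL is inactive.
Required activator VelL is absent, so *kepW* is not transcribed.
So KepW is not produced.
Required activator KepW is absent, so *pexA* is not transcribed.
→ *pexA* is OFF.
Melibiose is present, so QuvB is inactive.
With no repressor bound, *pexJ* is transcribed.
So PexJ is produced and active.
With repressor PexJ bound, *nerG* is not transcribed.
→ *nerG* is OFF.
Norleucine is present, so JalA is active.
No repressor is bound and JalA is active, so *haxR* is transcribed.
→ *haxR* is ON.
1 of the 5 genes is transcribed.

1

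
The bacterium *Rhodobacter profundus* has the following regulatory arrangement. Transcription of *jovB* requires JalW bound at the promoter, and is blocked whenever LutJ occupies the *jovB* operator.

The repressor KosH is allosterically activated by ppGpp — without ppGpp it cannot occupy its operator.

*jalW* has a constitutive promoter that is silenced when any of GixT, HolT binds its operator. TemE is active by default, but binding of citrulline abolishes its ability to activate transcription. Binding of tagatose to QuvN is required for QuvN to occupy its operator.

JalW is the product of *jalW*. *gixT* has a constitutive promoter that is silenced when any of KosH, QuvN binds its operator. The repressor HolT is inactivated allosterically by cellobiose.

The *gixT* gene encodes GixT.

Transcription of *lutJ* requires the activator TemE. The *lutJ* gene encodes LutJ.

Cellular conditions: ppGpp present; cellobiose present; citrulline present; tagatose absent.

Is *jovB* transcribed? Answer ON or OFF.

ppGpp is present, so KosH is active.
Tagatose is absent, so QuvN is inactive.
With repressor KosH bound, *gixT* is not transcribed.
So GixT is not produced.
Cellobiose is present, so HolT is inactive.
With no repressor bound, *jalW* is transcribed.
So JalW is produced and active.
Citrulline is present, so TemE is inactive.
Required activator TemE is absent, so *lutJ* is not transcribed.
So LutJ is not produced.
No repressor is bound and JalW is active, so *jovB* is transcribed.

ON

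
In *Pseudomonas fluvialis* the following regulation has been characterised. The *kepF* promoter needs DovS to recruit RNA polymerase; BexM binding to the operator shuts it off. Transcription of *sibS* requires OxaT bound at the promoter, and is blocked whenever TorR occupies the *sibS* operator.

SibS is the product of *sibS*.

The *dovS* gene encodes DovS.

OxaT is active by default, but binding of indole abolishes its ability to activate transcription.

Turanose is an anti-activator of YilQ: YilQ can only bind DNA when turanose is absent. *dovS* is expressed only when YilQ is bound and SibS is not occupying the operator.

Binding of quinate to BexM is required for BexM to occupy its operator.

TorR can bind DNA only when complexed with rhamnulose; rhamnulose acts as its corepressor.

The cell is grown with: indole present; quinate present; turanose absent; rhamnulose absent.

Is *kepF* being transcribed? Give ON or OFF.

OFF

Indole is present, so OxaT is inactive.
Rhamnulose is absent, so TorR is inactive.
Required activator OxaT is absent, so *sibS* is not transcribed.
So SibS is not produced.
Turanose is absent, so YilQ is active.
No repressor is bound and YilQ is active, so *dovS* is transcribed.
So DovS is produced and active.
Quinate is present, so BexM is active.
With repressor BexM bound, *kepF* is not transcribed.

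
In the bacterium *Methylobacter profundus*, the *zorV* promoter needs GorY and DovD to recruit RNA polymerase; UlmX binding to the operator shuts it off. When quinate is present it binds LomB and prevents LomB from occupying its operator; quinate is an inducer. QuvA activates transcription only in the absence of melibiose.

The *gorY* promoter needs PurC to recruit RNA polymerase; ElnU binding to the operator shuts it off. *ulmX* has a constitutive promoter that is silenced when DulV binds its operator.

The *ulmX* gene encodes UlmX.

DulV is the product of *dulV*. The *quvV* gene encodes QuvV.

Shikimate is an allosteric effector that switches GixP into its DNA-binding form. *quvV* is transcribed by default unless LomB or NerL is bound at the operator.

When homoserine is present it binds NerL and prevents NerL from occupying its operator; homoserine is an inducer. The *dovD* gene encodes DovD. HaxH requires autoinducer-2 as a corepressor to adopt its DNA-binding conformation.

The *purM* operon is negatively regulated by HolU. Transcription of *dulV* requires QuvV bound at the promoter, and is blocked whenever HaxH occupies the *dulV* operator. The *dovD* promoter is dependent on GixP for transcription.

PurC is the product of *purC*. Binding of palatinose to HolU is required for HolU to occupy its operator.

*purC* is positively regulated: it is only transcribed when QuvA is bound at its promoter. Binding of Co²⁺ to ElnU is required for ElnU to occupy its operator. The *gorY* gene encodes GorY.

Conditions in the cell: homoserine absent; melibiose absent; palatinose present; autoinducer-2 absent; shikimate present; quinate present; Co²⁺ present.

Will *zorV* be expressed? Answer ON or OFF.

OFF

Quinate is present, so LomB is inactive.
Homoserine is absent, so NerL is active.
With repressor NerL bound, *quvV* is not transcribed.
So QuvV is not produced.
Autoinducer-2 is absent, so HaxH is inactive.
Required activator QuvV is absent, so *dulV* is not transcribed.
So DulV is not produced.
With no repressor bound, *ulmX* is transcribed.
So UlmX is produced and active.
Melibiose is absent, so QuvA is active.
No repressor is bound and QuvA is active, so *purC* is transcribed.
So PurC is produced and active.
Co²⁺ is present, so ElnU is active.
With repressor ElnU bound, *gorY* is not transcribed.
So GorY is not produced.
Shikimate is present, so GixP is active.
No repressor is bound and GixP is active, so *dovD* is transcribed.
So DovD is produced and active.
With repressor UlmX bound, *zorV* is not transcribed.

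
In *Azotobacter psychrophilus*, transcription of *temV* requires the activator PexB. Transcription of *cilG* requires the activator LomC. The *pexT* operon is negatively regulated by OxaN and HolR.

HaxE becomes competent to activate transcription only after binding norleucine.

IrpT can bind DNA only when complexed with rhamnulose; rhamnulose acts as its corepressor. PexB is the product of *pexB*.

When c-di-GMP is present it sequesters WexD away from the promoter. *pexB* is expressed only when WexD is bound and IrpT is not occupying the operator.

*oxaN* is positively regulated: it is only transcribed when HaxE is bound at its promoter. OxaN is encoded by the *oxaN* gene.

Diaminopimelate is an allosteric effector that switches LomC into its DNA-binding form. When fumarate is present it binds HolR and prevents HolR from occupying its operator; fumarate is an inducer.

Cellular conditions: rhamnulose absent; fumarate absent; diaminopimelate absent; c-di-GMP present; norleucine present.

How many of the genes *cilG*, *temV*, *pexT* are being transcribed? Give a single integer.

Diaminopimelate is absent, so LomC is inactive.
Required activator LomC is absent, so *cilG* is not transcribed.
→ *cilG* is OFF.
c-di-GMP is present, so WexD is inactive.
Rhamnulose is absent, so IrpT is inactive.
Required activator WexD is absent, so *pexB* is not transcribed.
So PexB is not produced.
Required activator PexB is absent, so *temV* is not transcribed.
→ *temV* is OFF.
Norleucine is present, so HaxE is active.
No repressor is bound and HaxE is active, so *oxaN* is transcribed.
So OxaN is produced and active.
Fumarate is absent, so HolR is active.
With repressor OxaN bound, *pexT* is not transcribed.
→ *pexT* is OFF.
0 of the 3 genes are transcribed.

0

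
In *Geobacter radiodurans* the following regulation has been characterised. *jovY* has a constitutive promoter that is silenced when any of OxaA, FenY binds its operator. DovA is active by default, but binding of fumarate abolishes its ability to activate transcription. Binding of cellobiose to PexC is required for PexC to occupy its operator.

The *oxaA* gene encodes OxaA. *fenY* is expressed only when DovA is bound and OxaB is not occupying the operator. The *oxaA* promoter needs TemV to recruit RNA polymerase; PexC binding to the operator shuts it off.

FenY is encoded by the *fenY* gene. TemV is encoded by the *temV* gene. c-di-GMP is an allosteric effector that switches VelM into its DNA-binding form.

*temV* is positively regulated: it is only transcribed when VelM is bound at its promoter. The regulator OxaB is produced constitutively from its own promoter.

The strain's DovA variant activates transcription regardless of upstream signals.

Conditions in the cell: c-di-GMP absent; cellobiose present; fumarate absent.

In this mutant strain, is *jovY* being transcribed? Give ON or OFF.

Cellobiose is present, so PexC is active.
c-di-GMP is absent, so VelM is inactive.
Required activator VelM is absent, so *temV* is not transcribed.
So TemV is not produced.
With repressor PexC bound, *oxaA* is not transcribed.
So OxaA is not produced.
DovA is constitutively active in this strain.
OxaB is produced constitutively and is active.
With repressor OxaB bound, *fenY* is not transcribed.
So FenY is not produced.
With no repressor bound, *jovY* is transcribed.

ON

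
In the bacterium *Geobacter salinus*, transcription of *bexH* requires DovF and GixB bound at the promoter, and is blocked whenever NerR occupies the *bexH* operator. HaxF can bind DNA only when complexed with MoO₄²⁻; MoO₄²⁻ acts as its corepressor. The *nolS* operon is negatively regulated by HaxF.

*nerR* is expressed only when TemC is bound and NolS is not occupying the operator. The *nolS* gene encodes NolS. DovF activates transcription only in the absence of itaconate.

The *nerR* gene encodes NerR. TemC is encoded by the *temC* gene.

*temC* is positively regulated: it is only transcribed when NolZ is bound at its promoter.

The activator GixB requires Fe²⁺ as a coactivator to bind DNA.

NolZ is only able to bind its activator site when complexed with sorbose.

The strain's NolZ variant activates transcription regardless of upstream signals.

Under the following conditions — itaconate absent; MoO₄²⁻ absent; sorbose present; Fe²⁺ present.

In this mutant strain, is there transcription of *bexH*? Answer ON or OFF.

Itaconate is absent, so DovF is active.
MoO₄²⁻ is absent, so HaxF is inactive.
With no repressor bound, *nolS* is transcribed.
So NolS is produced and active.
NolZ is constitutively active in this strain.
No repressor is bound and NolZ is active, so *temC* is transcribed.
So TemC is produced and active.
With repressor NolS bound, *nerR* is not transcribed.
So NerR is not produced.
Fe²⁺ is present, so GixB is active.
No repressor is bound and DovF and GixB are active, so *bexH* is transcribed.

ON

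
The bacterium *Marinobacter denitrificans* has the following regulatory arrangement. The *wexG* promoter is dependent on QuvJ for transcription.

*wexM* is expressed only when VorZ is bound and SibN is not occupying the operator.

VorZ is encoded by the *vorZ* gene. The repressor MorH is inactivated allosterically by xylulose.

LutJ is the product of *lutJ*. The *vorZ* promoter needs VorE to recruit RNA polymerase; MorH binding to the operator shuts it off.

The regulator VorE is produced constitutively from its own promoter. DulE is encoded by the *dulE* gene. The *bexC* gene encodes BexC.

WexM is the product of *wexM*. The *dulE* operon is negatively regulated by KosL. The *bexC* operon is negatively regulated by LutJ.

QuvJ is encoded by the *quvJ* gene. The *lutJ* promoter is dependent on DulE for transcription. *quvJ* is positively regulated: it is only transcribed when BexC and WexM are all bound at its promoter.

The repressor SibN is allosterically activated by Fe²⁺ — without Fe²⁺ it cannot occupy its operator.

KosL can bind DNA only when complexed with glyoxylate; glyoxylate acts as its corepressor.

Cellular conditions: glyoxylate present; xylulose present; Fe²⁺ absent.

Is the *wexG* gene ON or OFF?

ON

Glyoxylate is present, so KosL is active.
With repressor KosL bound, *dulE* is not transcribed.
So DulE is not produced.
Required activator DulE is absent, so *lutJ* is not transcribed.
So LutJ is not produced.
With no repressor bound, *bexC* is transcribed.
So BexC is produced and active.
Fe²⁺ is absent, so SibN is inactive.
VorE is produced constitutively and is active.
Xylulose is present, so MorH is inactive.
No repressor is bound and VorE is active, so *vorZ* is transcribed.
So VorZ is produced and active.
No repressor is bound and VorZ is active, so *wexM* is transcribed.
So WexM is produced and active.
No repressor is bound and BexC and WexM are active, so *quvJ* is transcribed.
So QuvJ is produced and active.
No repressor is bound and QuvJ is active, so *wexG* is transcribed.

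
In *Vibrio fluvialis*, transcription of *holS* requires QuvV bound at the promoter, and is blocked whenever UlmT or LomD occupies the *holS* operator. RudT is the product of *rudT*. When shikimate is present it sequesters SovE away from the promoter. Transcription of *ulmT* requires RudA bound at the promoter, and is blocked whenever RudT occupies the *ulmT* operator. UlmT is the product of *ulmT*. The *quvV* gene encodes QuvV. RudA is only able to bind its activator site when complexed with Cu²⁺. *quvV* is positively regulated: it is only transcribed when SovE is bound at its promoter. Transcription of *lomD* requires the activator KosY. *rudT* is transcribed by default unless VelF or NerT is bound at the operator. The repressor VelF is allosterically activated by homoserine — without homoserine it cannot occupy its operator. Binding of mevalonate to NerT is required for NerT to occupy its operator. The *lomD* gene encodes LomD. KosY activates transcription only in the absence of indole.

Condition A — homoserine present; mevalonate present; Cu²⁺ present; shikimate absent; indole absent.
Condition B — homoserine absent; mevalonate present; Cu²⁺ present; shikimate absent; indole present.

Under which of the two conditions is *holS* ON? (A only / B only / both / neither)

Condition A:
Homoserine is present, so VelF is active.
Mevalonate is present, so NerT is active.
With repressor VelF bound, *rudT* is not transcribed.
So RudT is not produced.
Cu²⁺ is present, so RudA is active.
No repressor is bound and RudA is active, so *ulmT* is transcribed.
So UlmT is produced and active.
Shikimate is absent, so SovE is active.
No repressor is bound and SovE is active, so *quvV* is transcribed.
So QuvV is produced and active.
Indole is absent, so KosY is active.
No repressor is bound and KosY is active, so *lomD* is transcribed.
So LomD is produced and active.
With repressor UlmT bound, *holS* is not transcribed.
→ *holS* is OFF in A.
Condition B:
Homoserine is absent, so VelF is inactive.
Mevalonate is present, so NerT is active.
With repressor NerT bound, *rudT* is not transcribed.
So RudT is not produced.
Cu²⁺ is present, so RudA is active.
No repressor is bound and RudA is active, so *ulmT* is transcribed.
So UlmT is produced and active.
Shikimate is absent, so SovE is active.
No repressor is bound and SovE is active, so *quvV* is transcribed.
So QuvV is produced and active.
Indole is present, so KosY is inactive.
Required activator KosY is absent, so *lomD* is not transcribed.
So LomD is not produced.
With repressor UlmT bound, *holS* is not transcribed.
→ *holS* is OFF in B.

neither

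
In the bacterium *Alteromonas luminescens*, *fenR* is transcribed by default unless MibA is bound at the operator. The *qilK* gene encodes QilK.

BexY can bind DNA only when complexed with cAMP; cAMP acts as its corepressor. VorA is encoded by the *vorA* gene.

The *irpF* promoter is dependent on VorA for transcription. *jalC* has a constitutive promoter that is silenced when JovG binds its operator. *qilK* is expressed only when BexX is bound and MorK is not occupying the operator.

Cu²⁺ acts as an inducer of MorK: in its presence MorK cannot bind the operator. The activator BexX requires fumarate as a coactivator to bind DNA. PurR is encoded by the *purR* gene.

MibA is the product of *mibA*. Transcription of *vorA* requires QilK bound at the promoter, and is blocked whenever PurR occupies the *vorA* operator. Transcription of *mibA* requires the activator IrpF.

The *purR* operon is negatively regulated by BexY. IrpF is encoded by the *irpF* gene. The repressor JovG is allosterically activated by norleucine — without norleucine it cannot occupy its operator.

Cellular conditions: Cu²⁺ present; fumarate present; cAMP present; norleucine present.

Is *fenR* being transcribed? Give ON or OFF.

cAMP is present, so BexY is active.
With repressor BexY bound, *purR* is not transcribed.
So PurR is not produced.
Fumarate is present, so BexX is active.
Cu²⁺ is present, so MorK is inactive.
No repressor is bound and BexX is active, so *qilK* is transcribed.
So QilK is produced and active.
No repressor is bound and QilK is active, so *vorA* is transcribed.
So VorA is produced and active.
No repressor is bound and VorA is active, so *irpF* is transcribed.
So IrpF is produced and active.
No repressor is bound and IrpF is active, so *mibA* is transcribed.
So MibA is produced and active.
With repressor MibA bound, *fenR* is not transcribed.

OFF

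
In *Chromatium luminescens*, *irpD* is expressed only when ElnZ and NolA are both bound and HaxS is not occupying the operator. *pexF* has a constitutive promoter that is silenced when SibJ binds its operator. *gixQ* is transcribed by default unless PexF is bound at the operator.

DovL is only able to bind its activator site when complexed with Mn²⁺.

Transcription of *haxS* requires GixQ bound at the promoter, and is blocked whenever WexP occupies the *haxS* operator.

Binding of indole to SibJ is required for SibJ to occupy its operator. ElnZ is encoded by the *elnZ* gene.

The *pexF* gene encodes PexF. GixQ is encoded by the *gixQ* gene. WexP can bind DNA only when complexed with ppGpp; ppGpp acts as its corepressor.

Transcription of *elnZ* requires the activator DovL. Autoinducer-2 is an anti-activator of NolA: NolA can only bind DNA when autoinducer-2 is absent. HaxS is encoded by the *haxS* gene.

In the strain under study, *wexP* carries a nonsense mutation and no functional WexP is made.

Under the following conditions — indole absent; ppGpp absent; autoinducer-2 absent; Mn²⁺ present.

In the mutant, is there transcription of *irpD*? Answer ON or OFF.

Mn²⁺ is present, so DovL is active.
No repressor is bound and DovL is active, so *elnZ* is transcribed.
So ElnZ is produced and active.
Autoinducer-2 is absent, so NolA is active.
WexP is non-functional in this strain, so it has no effect.
Indole is absent, so SibJ is inactive.
With no repressor bound, *pexF* is transcribed.
So PexF is produced and active.
With repressor PexF bound, *gixQ* is not transcribed.
So GixQ is not produced.
Required activator GixQ is absent, so *haxS* is not transcribed.
So HaxS is not produced.
No repressor is bound and ElnZ and NolA are active, so *irpD* is transcribed.

ON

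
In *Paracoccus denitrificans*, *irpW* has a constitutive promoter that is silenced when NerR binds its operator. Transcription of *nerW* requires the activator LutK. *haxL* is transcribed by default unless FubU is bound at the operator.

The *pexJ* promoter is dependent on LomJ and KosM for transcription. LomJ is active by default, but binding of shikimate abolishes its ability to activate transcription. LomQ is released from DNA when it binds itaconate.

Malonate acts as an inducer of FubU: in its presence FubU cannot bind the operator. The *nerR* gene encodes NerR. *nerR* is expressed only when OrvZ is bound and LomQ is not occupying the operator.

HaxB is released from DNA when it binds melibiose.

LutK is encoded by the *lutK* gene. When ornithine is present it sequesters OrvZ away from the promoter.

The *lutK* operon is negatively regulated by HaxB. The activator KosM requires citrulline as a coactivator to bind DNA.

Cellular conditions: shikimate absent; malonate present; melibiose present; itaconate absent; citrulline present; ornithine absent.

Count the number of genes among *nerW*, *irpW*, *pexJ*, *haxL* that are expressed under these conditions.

4

Melibiose is present, so HaxB is inactive.
With no repressor bound, *lutK* is transcribed.
So LutK is produced and active.
No repressor is bound and LutK is active, so *nerW* is transcribed.
→ *nerW* is ON.
Itaconate is absent, so LomQ is active.
Ornithine is absent, so OrvZ is active.
With repressor LomQ bound, *nerR* is not transcribed.
So NerR is not produced.
With no repressor bound, *irpW* is transcribed.
→ *irpW* is ON.
Shikimate is absent, so LomJ is active.
Citrulline is present, so KosM is active.
No repressor is bound and LomJ and KosM are active, so *pexJ* is transcribed.
→ *pexJ* is ON.
Malonate is present, so FubU is inactive.
With no repressor bound, *haxL* is transcribed.
→ *haxL* is ON.
4 of the 4 genes are transcribed.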